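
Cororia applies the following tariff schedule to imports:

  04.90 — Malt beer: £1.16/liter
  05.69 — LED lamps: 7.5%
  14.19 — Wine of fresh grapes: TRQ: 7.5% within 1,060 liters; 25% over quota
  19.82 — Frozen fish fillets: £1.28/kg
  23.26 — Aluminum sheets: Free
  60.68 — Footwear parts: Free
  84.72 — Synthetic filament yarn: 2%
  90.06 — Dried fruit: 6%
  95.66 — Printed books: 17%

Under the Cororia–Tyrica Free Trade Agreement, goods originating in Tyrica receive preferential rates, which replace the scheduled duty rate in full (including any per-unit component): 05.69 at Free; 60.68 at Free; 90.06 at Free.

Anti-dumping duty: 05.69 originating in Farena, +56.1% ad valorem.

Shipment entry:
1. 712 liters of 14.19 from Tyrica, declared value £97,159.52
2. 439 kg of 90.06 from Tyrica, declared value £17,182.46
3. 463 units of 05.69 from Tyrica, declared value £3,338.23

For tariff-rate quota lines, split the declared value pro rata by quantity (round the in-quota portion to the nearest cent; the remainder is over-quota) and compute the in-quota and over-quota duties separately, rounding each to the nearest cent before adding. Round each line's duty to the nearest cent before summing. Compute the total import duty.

£7,286.96

Line 1 (14.19, Tyrica, 712 liters, £97,159.52):
Code 14.19 is under a tariff-rate quota (threshold 1,060 liters). Quantity 712 liters is within the quota, so the in-quota rate 7.5% applies to the full value.
Duty = £97,159.52 × 7.5% = £7,286.96.
Line 2 (90.06, Tyrica, 439 kg, £17,182.46):
Base rate for 90.06 is 6%.
Origin Tyrica qualifies under the Cororia–Tyrica agreement and 90.06 is covered: preferential rate Free applies instead.
Duty = £17,182.46 × 0% = £0.00.
Line 3 (05.69, Tyrica, 463 units, £3,338.23):
Base rate for 05.69 is 7.5%.
Origin Tyrica qualifies under the Cororia–Tyrica agreement and 05.69 is covered: preferential rate Free applies instead.
The additional-duty order on 05.69 targets Farena, not Tyrica; it does not apply.
Duty = £3,338.23 × 0% = £0.00.
Total = £7,286.96 + £0.00 + £0.00 = £7,286.96.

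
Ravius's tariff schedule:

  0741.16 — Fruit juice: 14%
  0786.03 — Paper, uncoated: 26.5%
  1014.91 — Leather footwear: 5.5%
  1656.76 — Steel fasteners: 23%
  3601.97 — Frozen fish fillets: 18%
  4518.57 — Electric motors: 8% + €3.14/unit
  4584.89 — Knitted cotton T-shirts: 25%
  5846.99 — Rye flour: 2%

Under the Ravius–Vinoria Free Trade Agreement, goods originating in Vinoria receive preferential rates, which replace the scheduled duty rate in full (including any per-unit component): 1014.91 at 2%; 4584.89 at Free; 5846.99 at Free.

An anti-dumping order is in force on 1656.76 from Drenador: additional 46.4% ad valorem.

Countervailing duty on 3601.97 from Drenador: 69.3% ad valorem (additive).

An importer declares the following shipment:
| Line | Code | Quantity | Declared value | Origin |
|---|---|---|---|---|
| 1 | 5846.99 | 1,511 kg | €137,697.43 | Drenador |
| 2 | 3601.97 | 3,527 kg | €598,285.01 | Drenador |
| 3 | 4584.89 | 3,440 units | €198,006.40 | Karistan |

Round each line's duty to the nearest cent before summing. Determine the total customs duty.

Line 1 (5846.99, Drenador, 1,511 kg, €137,697.43):
Base rate for 5846.99 is 2%.
5846.99 has an FTA preferential rate, but origin Drenador is not Vinoria; base rate stands.
Duty = €137,697.43 × 2% = €2,753.95.
Line 2 (3601.97, Drenador, 3,527 kg, €598,285.01):
Base rate for 3601.97 is 18%.
Additional duty on 3601.97 from Drenador: +69.3%. Applied ad valorem rate: 18% + 69.3% = 87.3%.
Duty = €598,285.01 × 87.3% = €522,302.81.
Line 3 (4584.89, Karistan, 3,440 units, €198,006.40):
Base rate for 4584.89 is 25%.
4584.89 has an FTA preferential rate, but origin Karistan is not Vinoria; base rate stands.
Duty = €198,006.40 × 25% = €49,501.60.
Total = €2,753.95 + €522,302.81 + €49,501.60 = €574,558.36.

€574,558.36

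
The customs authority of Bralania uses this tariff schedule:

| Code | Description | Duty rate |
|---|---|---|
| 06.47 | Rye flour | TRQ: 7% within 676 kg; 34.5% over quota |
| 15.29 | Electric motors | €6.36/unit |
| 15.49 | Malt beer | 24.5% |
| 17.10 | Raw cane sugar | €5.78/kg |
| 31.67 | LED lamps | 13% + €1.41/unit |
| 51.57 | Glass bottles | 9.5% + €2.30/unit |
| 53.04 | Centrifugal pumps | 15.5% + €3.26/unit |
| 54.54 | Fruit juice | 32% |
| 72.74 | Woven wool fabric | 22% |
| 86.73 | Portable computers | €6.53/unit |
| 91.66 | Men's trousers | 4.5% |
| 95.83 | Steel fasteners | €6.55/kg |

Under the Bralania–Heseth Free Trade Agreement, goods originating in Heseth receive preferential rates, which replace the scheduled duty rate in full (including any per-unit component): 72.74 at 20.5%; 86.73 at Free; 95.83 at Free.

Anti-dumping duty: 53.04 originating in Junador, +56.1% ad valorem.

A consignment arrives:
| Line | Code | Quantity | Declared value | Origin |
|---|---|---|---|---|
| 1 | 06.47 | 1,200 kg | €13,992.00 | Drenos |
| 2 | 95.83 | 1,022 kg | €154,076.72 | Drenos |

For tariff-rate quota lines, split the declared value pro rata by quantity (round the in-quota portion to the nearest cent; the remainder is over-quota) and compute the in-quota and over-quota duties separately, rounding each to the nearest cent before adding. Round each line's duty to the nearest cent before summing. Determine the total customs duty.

€9,353.74

Line 1 (06.47, Drenos, 1,200 kg, €13,992.00):
Code 06.47 is under a tariff-rate quota (threshold 676 kg). In-quota: 676 kg at 7%; over-quota: 524 kg at 34.5%.
Pro-rata value split: in-quota = €13,992.00 × 676/1,200 = €7,882.16; over-quota = €13,992.00 − €7,882.16 = €6,109.84.
In-quota duty = €7,882.16 × 7% = €551.75. Over-quota duty = €6,109.84 × 34.5% = €2,107.89.
Line duty = €551.75 + €2,107.89 = €2,659.64.
Line 2 (95.83, Drenos, 1,022 kg, €154,076.72):
Base rate for 95.83 is €6.55/kg.
95.83 has an FTA preferential rate, but origin Drenos is not Heseth; base rate stands.
Duty = 1,022 × €6.55 = €6,694.10.
Total = €2,659.64 + €6,694.10 = €9,353.74.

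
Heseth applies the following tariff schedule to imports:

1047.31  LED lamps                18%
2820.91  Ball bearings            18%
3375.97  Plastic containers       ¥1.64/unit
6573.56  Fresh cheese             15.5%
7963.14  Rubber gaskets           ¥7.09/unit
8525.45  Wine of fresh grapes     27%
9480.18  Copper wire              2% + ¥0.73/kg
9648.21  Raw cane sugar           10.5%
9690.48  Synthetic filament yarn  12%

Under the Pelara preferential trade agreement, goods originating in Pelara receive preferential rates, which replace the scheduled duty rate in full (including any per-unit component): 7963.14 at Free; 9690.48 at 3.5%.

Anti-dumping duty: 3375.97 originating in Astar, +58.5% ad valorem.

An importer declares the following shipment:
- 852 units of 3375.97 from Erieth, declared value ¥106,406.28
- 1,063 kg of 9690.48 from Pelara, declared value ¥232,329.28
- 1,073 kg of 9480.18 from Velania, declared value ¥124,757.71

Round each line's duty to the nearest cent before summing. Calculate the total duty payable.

¥12,807.24

Line 1 (3375.97, Erieth, 852 units, ¥106,406.28):
Base rate for 3375.97 is ¥1.64/unit.
The additional-duty order on 3375.97 targets Astar, not Erieth; it does not apply.
Duty = 852 × ¥1.64 = ¥1,397.28.
Line 2 (9690.48, Pelara, 1,063 kg, ¥232,329.28):
Base rate for 9690.48 is 12%.
Origin Pelara qualifies under the Heseth–Pelara agreement and 9690.48 is covered: preferential rate 3.5% applies instead.
Duty = ¥232,329.28 × 3.5% = ¥8,131.52.
Line 3 (9480.18, Velania, 1,073 kg, ¥124,757.71):
Base rate for 9480.18 is 2% + ¥0.73/kg.
Duty = ¥124,757.71 × 2% + 1,073 × ¥0.73 = ¥3,278.44.
Total = ¥1,397.28 + ¥8,131.52 + ¥3,278.44 = ¥12,807.24.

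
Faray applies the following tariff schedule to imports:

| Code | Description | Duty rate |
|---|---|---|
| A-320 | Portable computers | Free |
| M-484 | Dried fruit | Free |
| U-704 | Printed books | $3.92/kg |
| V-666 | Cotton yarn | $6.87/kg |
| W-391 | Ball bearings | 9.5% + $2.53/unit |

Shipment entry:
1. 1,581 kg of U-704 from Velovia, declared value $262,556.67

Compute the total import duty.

Line 1 (U-704, Velovia, 1,581 kg, $262,556.67):
Base rate for U-704 is $3.92/kg.
Duty = 1,581 × $3.92 = $6,197.52.

$6,197.52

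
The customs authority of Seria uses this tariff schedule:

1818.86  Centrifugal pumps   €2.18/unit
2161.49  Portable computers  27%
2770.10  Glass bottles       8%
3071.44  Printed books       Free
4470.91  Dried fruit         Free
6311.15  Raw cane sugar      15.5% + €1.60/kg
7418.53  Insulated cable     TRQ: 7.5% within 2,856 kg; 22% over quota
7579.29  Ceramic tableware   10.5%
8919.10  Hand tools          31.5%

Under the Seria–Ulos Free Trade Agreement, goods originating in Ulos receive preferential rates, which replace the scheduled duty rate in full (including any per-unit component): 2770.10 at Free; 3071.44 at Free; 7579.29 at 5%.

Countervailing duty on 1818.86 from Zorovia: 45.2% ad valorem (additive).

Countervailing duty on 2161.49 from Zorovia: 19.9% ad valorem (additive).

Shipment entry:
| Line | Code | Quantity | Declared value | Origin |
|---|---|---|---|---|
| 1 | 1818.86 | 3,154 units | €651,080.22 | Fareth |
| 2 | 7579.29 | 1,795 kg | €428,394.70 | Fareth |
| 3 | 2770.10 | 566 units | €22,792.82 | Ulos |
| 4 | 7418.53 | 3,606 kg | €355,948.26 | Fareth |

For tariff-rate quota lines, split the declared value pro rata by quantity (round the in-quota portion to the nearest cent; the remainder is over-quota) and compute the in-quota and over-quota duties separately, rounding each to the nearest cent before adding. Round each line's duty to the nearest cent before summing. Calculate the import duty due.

Line 1 (1818.86, Fareth, 3,154 units, €651,080.22):
Base rate for 1818.86 is €2.18/unit.
The additional-duty order on 1818.86 targets Zorovia, not Fareth; it does not apply.
Duty = 3,154 × €2.18 = €6,875.72.
Line 2 (7579.29, Fareth, 1,795 kg, €428,394.70):
Base rate for 7579.29 is 10.5%.
7579.29 has an FTA preferential rate, but origin Fareth is not Ulos; base rate stands.
Duty = €428,394.70 × 10.5% = €44,981.44.
Line 3 (2770.10, Ulos, 566 units, €22,792.82):
Base rate for 2770.10 is 8%.
Origin Ulos qualifies under the Seria–Ulos agreement and 2770.10 is covered: preferential rate Free applies instead.
Duty = €22,792.82 × 0% = €0.00.
Line 4 (7418.53, Fareth, 3,606 kg, €355,948.26):
Code 7418.53 is under a tariff-rate quota (threshold 2,856 kg). In-quota: 2,856 kg at 7.5%; over-quota: 750 kg at 22%.
Pro-rata value split: in-quota = €355,948.26 × 2,856/3,606 = €281,915.76; over-quota = €355,948.26 − €281,915.76 = €74,032.50.
In-quota duty = €281,915.76 × 7.5% = €21,143.68. Over-quota duty = €74,032.50 × 22% = €16,287.15.
Line duty = €21,143.68 + €16,287.15 = €37,430.83.
Total = €6,875.72 + €44,981.44 + €0.00 + €37,430.83 = €89,287.99.

€89,287.99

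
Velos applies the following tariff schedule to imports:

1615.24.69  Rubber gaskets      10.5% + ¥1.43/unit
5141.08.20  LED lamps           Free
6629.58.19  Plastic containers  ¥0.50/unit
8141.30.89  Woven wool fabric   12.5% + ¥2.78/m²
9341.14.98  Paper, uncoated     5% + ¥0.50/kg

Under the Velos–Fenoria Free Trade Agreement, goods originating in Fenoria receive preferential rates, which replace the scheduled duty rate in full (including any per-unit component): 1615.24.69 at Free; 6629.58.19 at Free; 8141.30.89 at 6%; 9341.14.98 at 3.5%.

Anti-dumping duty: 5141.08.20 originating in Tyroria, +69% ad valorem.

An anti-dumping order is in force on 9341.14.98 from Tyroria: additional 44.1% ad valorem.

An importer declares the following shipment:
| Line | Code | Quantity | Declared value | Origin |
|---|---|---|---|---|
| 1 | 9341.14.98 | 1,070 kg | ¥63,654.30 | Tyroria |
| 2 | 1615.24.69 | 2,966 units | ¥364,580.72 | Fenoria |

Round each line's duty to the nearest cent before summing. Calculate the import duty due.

¥31,789.26

Line 1 (9341.14.98, Tyroria, 1,070 kg, ¥63,654.30):
Base rate for 9341.14.98 is 5% + ¥0.50/kg.
9341.14.98 has an FTA preferential rate, but origin Tyroria is not Fenoria; base rate stands.
Additional duty on 9341.14.98 from Tyroria: +44.1%. Applied ad valorem rate: 5% + 44.1% = 49.1%.
Duty = ¥63,654.30 × 49.1% + 1,070 × ¥0.50 = ¥31,789.26.
Line 2 (1615.24.69, Fenoria, 2,966 units, ¥364,580.72):
Base rate for 1615.24.69 is 10.5% + ¥1.43/unit.
Origin Fenoria qualifies under the Velos–Fenoria agreement and 1615.24.69 is covered: preferential rate Free applies instead.
Duty = ¥364,580.72 × 0% = ¥0.00.
Total = ¥31,789.26 + ¥0.00 = ¥31,789.26.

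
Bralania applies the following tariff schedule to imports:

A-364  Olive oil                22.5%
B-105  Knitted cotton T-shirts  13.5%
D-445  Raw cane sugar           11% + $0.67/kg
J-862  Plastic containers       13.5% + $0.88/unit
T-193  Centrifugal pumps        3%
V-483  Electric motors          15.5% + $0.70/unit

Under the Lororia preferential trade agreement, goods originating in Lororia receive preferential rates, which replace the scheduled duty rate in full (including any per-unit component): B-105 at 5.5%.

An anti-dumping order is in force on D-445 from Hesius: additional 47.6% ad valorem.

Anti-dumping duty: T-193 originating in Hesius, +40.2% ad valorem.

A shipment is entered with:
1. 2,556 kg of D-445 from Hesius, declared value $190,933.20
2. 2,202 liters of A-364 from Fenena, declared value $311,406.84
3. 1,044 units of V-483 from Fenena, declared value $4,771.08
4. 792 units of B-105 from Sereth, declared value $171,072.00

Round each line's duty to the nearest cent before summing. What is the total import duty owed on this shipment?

Line 1 (D-445, Hesius, 2,556 kg, $190,933.20):
Base rate for D-445 is 11% + $0.67/kg.
Additional duty on D-445 from Hesius: +47.6%. Applied ad valorem rate: 11% + 47.6% = 58.6%.
Duty = $190,933.20 × 58.6% + 2,556 × $0.67 = $113,599.38.
Line 2 (A-364, Fenena, 2,202 liters, $311,406.84):
Base rate for A-364 is 22.5%.
Duty = $311,406.84 × 22.5% = $70,066.54.
Line 3 (V-483, Fenena, 1,044 units, $4,771.08):
Base rate for V-483 is 15.5% + $0.70/unit.
Duty = $4,771.08 × 15.5% + 1,044 × $0.70 = $1,470.32.
Line 4 (B-105, Sereth, 792 units, $171,072.00):
Base rate for B-105 is 13.5%.
B-105 has an FTA preferential rate, but origin Sereth is not Lororia; base rate stands.
Duty = $171,072.00 × 13.5% = $23,094.72.
Total = $113,599.38 + $70,066.54 + $1,470.32 + $23,094.72 = $208,230.96.

$208,230.96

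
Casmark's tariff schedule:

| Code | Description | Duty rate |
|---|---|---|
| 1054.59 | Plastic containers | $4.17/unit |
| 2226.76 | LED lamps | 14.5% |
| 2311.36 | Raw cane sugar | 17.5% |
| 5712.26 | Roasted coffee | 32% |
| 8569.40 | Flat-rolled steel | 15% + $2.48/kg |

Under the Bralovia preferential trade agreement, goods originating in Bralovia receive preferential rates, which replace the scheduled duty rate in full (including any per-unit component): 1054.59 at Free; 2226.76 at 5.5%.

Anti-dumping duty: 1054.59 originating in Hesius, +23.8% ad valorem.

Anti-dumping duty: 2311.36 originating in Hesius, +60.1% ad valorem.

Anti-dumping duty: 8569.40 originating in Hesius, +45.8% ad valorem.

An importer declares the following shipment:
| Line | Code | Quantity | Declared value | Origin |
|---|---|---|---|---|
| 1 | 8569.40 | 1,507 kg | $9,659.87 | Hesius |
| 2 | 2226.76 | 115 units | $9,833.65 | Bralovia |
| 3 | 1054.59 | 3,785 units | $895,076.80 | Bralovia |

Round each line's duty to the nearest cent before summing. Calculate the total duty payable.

$10,151.41

Line 1 (8569.40, Hesius, 1,507 kg, $9,659.87):
Base rate for 8569.40 is 15% + $2.48/kg.
Additional duty on 8569.40 from Hesius: +45.8%. Applied ad valorem rate: 15% + 45.8% = 60.8%.
Duty = $9,659.87 × 60.8% + 1,507 × $2.48 = $9,610.56.
Line 2 (2226.76, Bralovia, 115 units, $9,833.65):
Base rate for 2226.76 is 14.5%.
Origin Bralovia qualifies under the Casmark–Bralovia agreement and 2226.76 is covered: preferential rate 5.5% applies instead.
Duty = $9,833.65 × 5.5% = $540.85.
Line 3 (1054.59, Bralovia, 3,785 units, $895,076.80):
Base rate for 1054.59 is $4.17/unit.
Origin Bralovia qualifies under the Casmark–Bralovia agreement and 1054.59 is covered: preferential rate Free applies instead.
The additional-duty order on 1054.59 targets Hesius, not Bralovia; it does not apply.
Duty = $895,076.80 × 0% = $0.00.
Total = $9,610.56 + $540.85 + $0.00 = $10,151.41.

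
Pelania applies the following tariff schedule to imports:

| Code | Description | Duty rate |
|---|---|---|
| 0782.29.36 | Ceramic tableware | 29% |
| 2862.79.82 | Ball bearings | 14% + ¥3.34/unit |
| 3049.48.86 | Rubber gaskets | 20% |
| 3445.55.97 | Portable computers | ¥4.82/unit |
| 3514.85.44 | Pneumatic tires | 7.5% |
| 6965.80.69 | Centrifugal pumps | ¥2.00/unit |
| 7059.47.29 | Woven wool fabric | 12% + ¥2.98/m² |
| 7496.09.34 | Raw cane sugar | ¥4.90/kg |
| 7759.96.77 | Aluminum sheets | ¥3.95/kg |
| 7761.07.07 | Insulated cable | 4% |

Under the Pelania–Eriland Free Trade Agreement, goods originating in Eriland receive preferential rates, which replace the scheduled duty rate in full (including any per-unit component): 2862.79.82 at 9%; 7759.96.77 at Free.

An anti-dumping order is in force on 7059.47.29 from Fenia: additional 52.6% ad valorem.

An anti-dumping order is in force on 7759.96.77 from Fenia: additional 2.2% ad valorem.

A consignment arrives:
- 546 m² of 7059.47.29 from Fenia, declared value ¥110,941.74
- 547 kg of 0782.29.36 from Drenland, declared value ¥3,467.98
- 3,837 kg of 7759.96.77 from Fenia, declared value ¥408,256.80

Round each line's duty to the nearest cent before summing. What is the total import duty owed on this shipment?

Line 1 (7059.47.29, Fenia, 546 m², ¥110,941.74):
Base rate for 7059.47.29 is 12% + ¥2.98/m².
Additional duty on 7059.47.29 from Fenia: +52.6%. Applied ad valorem rate: 12% + 52.6% = 64.6%.
Duty = ¥110,941.74 × 64.6% + 546 × ¥2.98 = ¥73,295.44.
Line 2 (0782.29.36, Drenland, 547 kg, ¥3,467.98):
Base rate for 0782.29.36 is 29%.
Duty = ¥3,467.98 × 29% = ¥1,005.71.
Line 3 (7759.96.77, Fenia, 3,837 kg, ¥408,256.80):
Base rate for 7759.96.77 is ¥3.95/kg.
7759.96.77 has an FTA preferential rate, but origin Fenia is not Eriland; base rate stands.
Additional duty on 7759.96.77 from Fenia: +2.2% ad valorem. Applied ad valorem rate = 2.2%.
Duty = ¥408,256.80 × 2.2% + 3,837 × ¥3.95 = ¥24,137.80.
Total = ¥73,295.44 + ¥1,005.71 + ¥24,137.80 = ¥98,438.95.

¥98,438.95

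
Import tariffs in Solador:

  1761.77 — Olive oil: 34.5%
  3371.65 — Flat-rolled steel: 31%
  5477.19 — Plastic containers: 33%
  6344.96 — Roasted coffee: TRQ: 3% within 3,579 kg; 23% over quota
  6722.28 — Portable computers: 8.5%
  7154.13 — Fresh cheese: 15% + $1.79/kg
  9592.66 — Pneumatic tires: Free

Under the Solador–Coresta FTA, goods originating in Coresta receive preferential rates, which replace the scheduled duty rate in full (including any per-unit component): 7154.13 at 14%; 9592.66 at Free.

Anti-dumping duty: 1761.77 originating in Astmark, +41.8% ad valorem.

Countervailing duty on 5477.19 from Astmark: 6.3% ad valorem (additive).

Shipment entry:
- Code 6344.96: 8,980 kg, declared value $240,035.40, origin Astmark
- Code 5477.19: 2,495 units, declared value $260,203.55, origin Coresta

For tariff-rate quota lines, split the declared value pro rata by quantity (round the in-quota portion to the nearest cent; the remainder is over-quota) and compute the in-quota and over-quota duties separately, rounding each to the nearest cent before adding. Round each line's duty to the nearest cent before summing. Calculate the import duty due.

Line 1 (6344.96, Astmark, 8,980 kg, $240,035.40):
Code 6344.96 is under a tariff-rate quota (threshold 3,579 kg). In-quota: 3,579 kg at 3%; over-quota: 5,401 kg at 23%.
Pro-rata value split: in-quota = $240,035.40 × 3,579/8,980 = $95,666.67; over-quota = $240,035.40 − $95,666.67 = $144,368.73.
In-quota duty = $95,666.67 × 3% = $2,870.00. Over-quota duty = $144,368.73 × 23% = $33,204.81.
Line duty = $2,870.00 + $33,204.81 = $36,074.81.
Line 2 (5477.19, Coresta, 2,495 units, $260,203.55):
Base rate for 5477.19 is 33%.
Origin Coresta is the FTA partner but 5477.19 is not on the preference list; base rate stands.
The additional-duty order on 5477.19 targets Astmark, not Coresta; it does not apply.
Duty = $260,203.55 × 33% = $85,867.17.
Total = $36,074.81 + $85,867.17 = $121,941.98.

$121,941.98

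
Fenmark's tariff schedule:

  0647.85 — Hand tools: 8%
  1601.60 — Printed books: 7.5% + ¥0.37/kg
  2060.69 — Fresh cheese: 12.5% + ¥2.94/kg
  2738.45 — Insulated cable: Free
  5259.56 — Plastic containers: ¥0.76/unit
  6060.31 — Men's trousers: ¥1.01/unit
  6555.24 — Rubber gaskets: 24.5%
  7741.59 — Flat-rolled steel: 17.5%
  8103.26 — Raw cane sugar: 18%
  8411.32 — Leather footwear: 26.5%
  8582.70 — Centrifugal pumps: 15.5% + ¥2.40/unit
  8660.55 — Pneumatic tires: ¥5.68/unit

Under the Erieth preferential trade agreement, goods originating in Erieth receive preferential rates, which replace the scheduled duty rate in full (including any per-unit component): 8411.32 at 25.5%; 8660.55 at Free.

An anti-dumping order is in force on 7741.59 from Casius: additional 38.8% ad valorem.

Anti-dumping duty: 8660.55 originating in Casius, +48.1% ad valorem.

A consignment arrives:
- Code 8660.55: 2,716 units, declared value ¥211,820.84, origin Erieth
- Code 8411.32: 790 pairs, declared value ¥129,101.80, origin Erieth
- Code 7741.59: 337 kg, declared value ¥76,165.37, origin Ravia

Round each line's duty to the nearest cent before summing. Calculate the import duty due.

¥46,249.90

Line 1 (8660.55, Erieth, 2,716 units, ¥211,820.84):
Base rate for 8660.55 is ¥5.68/unit.
Origin Erieth qualifies under the Fenmark–Erieth agreement and 8660.55 is covered: preferential rate Free applies instead.
The additional-duty order on 8660.55 targets Casius, not Erieth; it does not apply.
Duty = ¥211,820.84 × 0% = ¥0.00.
Line 2 (8411.32, Erieth, 790 pairs, ¥129,101.80):
Base rate for 8411.32 is 26.5%.
Origin Erieth qualifies under the Fenmark–Erieth agreement and 8411.32 is covered: preferential rate 25.5% applies instead.
Duty = ¥129,101.80 × 25.5% = ¥32,920.96.
Line 3 (7741.59, Ravia, 337 kg, ¥76,165.37):
Base rate for 7741.59 is 17.5%.
The additional-duty order on 7741.59 targets Casius, not Ravia; it does not apply.
Duty = ¥76,165.37 × 17.5% = ¥13,328.94.
Total = ¥0.00 + ¥32,920.96 + ¥13,328.94 = ¥46,249.90.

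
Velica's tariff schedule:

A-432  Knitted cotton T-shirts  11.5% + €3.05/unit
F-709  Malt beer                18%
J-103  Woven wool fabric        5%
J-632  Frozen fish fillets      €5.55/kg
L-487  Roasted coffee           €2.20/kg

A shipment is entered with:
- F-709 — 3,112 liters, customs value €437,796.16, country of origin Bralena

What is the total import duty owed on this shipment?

Line 1 (F-709, Bralena, 3,112 liters, €437,796.16):
Base rate for F-709 is 18%.
Duty = €437,796.16 × 18% = €78,803.31.

€78,803.31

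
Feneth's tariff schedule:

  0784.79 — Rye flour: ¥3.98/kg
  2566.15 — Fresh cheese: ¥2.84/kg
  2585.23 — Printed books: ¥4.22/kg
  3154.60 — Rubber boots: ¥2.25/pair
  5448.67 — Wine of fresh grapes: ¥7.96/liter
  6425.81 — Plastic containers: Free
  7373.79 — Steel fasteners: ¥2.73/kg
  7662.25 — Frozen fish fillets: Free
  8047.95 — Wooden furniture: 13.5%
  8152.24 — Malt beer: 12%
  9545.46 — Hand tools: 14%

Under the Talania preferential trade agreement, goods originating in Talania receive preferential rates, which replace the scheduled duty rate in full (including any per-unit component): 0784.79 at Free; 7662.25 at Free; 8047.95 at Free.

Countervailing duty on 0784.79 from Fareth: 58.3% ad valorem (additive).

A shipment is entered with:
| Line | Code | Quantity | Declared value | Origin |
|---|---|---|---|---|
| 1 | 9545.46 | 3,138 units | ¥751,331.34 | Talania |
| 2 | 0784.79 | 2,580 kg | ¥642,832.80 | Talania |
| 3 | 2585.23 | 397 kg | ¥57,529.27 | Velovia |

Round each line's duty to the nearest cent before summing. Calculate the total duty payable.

¥106,861.73

Line 1 (9545.46, Talania, 3,138 units, ¥751,331.34):
Base rate for 9545.46 is 14%.
Origin Talania is the FTA partner but 9545.46 is not on the preference list; base rate stands.
Duty = ¥751,331.34 × 14% = ¥105,186.39.
Line 2 (0784.79, Talania, 2,580 kg, ¥642,832.80):
Base rate for 0784.79 is ¥3.98/kg.
Origin Talania qualifies under the Feneth–Talania agreement and 0784.79 is covered: preferential rate Free applies instead.
The additional-duty order on 0784.79 targets Fareth, not Talania; it does not apply.
Duty = ¥642,832.80 × 0% = ¥0.00.
Line 3 (2585.23, Velovia, 397 kg, ¥57,529.27):
Base rate for 2585.23 is ¥4.22/kg.
Duty = 397 × ¥4.22 = ¥1,675.34.
Total = ¥105,186.39 + ¥0.00 + ¥1,675.34 = ¥106,861.73.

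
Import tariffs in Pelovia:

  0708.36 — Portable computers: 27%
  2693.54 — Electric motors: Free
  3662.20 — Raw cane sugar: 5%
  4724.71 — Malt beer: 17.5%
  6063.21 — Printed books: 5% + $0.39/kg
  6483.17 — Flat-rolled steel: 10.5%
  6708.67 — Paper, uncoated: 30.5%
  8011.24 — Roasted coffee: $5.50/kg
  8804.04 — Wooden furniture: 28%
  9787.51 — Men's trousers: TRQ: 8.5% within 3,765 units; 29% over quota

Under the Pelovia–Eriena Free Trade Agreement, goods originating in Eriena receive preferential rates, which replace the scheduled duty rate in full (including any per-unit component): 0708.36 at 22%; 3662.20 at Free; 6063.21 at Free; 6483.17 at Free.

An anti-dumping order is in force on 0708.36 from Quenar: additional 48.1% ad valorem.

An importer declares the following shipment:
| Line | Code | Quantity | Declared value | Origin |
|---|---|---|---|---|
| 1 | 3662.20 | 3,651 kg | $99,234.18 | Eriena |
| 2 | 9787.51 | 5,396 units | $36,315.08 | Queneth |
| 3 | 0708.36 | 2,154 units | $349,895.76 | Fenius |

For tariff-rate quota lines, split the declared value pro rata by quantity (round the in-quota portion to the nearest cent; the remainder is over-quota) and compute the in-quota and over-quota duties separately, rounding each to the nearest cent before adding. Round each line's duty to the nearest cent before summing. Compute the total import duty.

$99,808.85

Line 1 (3662.20, Eriena, 3,651 kg, $99,234.18):
Base rate for 3662.20 is 5%.
Origin Eriena qualifies under the Pelovia–Eriena agreement and 3662.20 is covered: preferential rate Free applies instead.
Duty = $99,234.18 × 0% = $0.00.
Line 2 (9787.51, Queneth, 5,396 units, $36,315.08):
Code 9787.51 is under a tariff-rate quota (threshold 3,765 units). In-quota: 3,765 units at 8.5%; over-quota: 1,631 units at 29%.
Pro-rata value split: in-quota = $36,315.08 × 3,765/5,396 = $25,338.45; over-quota = $36,315.08 − $25,338.45 = $10,976.63.
In-quota duty = $25,338.45 × 8.5% = $2,153.77. Over-quota duty = $10,976.63 × 29% = $3,183.22.
Line duty = $2,153.77 + $3,183.22 = $5,336.99.
Line 3 (0708.36, Fenius, 2,154 units, $349,895.76):
Base rate for 0708.36 is 27%.
0708.36 has an FTA preferential rate, but origin Fenius is not Eriena; base rate stands.
The additional-duty order on 0708.36 targets Quenar, not Fenius; it does not apply.
Duty = $349,895.76 × 27% = $94,471.86.
Total = $0.00 + $5,336.99 + $94,471.86 = $99,808.85.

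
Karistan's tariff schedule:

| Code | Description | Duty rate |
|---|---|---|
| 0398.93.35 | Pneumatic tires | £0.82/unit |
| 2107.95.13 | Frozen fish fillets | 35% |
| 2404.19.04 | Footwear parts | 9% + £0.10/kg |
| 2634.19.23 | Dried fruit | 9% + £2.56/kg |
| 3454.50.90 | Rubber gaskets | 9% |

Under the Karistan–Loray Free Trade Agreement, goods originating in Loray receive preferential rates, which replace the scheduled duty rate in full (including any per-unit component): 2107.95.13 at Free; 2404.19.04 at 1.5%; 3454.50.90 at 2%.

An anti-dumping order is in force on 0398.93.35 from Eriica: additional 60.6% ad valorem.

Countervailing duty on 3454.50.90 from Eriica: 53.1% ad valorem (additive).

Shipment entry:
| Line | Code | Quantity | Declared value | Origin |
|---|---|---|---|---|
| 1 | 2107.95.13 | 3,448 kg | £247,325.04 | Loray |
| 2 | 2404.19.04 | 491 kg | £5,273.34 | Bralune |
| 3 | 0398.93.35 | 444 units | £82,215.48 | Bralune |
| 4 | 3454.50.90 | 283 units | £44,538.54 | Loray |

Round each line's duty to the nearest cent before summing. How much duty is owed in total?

Line 1 (2107.95.13, Loray, 3,448 kg, £247,325.04):
Base rate for 2107.95.13 is 35%.
Origin Loray qualifies under the Karistan–Loray agreement and 2107.95.13 is covered: preferential rate Free applies instead.
Duty = £247,325.04 × 0% = £0.00.
Line 2 (2404.19.04, Bralune, 491 kg, £5,273.34):
Base rate for 2404.19.04 is 9% + £0.10/kg.
2404.19.04 has an FTA preferential rate, but origin Bralune is not Loray; base rate stands.
Duty = £5,273.34 × 9% + 491 × £0.10 = £523.70.
Line 3 (0398.93.35, Bralune, 444 units, £82,215.48):
Base rate for 0398.93.35 is £0.82/unit.
The additional-duty order on 0398.93.35 targets Eriica, not Bralune; it does not apply.
Duty = 444 × £0.82 = £364.08.
Line 4 (3454.50.90, Loray, 283 units, £44,538.54):
Base rate for 3454.50.90 is 9%.
Origin Loray qualifies under the Karistan–Loray agreement and 3454.50.90 is covered: preferential rate 2% applies instead.
The additional-duty order on 3454.50.90 targets Eriica, not Loray; it does not apply.
Duty = £44,538.54 × 2% = £890.77.
Total = £0.00 + £523.70 + £364.08 + £890.77 = £1,778.55.

£1,778.55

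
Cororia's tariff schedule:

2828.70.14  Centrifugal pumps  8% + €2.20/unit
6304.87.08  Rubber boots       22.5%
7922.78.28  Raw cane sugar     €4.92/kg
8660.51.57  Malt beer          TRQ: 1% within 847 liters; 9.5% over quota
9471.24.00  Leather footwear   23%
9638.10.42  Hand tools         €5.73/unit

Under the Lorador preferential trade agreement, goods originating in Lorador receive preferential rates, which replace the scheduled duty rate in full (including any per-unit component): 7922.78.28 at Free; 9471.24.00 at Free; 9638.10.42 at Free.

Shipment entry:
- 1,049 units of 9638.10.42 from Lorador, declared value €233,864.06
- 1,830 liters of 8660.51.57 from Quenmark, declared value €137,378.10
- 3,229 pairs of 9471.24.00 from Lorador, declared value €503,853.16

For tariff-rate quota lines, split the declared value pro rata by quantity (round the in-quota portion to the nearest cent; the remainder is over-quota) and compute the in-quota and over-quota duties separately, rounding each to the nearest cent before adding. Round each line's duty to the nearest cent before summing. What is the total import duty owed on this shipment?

Line 1 (9638.10.42, Lorador, 1,049 units, €233,864.06):
Base rate for 9638.10.42 is €5.73/unit.
Origin Lorador qualifies under the Cororia–Lorador agreement and 9638.10.42 is covered: preferential rate Free applies instead.
Duty = €233,864.06 × 0% = €0.00.
Line 2 (8660.51.57, Quenmark, 1,830 liters, €137,378.10):
Code 8660.51.57 is under a tariff-rate quota (threshold 847 liters). In-quota: 847 liters at 1%; over-quota: 983 liters at 9.5%.
Pro-rata value split: in-quota = €137,378.10 × 847/1,830 = €63,584.29; over-quota = €137,378.10 − €63,584.29 = €73,793.81.
In-quota duty = €63,584.29 × 1% = €635.84. Over-quota duty = €73,793.81 × 9.5% = €7,010.41.
Line duty = €635.84 + €7,010.41 = €7,646.25.
Line 3 (9471.24.00, Lorador, 3,229 pairs, €503,853.16):
Base rate for 9471.24.00 is 23%.
Origin Lorador qualifies under the Cororia–Lorador agreement and 9471.24.00 is covered: preferential rate Free applies instead.
Duty = €503,853.16 × 0% = €0.00.
Total = €0.00 + €7,646.25 + €0.00 = €7,646.25.

€7,646.25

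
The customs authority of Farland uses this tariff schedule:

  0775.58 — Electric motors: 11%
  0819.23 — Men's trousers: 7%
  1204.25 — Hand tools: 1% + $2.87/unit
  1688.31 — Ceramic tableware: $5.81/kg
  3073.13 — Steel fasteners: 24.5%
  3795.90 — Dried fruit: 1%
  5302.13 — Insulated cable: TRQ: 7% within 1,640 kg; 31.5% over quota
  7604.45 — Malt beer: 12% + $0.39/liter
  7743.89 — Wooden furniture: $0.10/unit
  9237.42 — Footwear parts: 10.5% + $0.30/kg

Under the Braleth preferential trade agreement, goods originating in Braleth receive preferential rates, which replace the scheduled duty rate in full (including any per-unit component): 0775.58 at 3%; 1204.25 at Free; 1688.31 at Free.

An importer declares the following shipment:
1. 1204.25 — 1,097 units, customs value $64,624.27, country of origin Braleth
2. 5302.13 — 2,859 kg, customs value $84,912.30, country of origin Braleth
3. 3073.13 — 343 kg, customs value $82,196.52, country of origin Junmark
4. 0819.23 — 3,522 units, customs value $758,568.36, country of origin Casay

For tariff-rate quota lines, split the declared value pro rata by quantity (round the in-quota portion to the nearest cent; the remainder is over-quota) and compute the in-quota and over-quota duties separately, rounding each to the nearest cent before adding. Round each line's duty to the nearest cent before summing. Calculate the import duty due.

Line 1 (1204.25, Braleth, 1,097 units, $64,624.27):
Base rate for 1204.25 is 1% + $2.87/unit.
Origin Braleth qualifies under the Farland–Braleth agreement and 1204.25 is covered: preferential rate Free applies instead.
Duty = $64,624.27 × 0% = $0.00.
Line 2 (5302.13, Braleth, 2,859 kg, $84,912.30):
Code 5302.13 is under a tariff-rate quota (threshold 1,640 kg). In-quota: 1,640 kg at 7%; over-quota: 1,219 kg at 31.5%.
Pro-rata value split: in-quota = $84,912.30 × 1,640/2,859 = $48,708.00; over-quota = $84,912.30 − $48,708.00 = $36,204.30.
In-quota duty = $48,708.00 × 7% = $3,409.56. Over-quota duty = $36,204.30 × 31.5% = $11,404.35.
Line duty = $3,409.56 + $11,404.35 = $14,813.91.
Line 3 (3073.13, Junmark, 343 kg, $82,196.52):
Base rate for 3073.13 is 24.5%.
Duty = $82,196.52 × 24.5% = $20,138.15.
Line 4 (0819.23, Casay, 3,522 units, $758,568.36):
Base rate for 0819.23 is 7%.
Duty = $758,568.36 × 7% = $53,099.79.
Total = $0.00 + $14,813.91 + $20,138.15 + $53,099.79 = $88,051.85.

$88,051.85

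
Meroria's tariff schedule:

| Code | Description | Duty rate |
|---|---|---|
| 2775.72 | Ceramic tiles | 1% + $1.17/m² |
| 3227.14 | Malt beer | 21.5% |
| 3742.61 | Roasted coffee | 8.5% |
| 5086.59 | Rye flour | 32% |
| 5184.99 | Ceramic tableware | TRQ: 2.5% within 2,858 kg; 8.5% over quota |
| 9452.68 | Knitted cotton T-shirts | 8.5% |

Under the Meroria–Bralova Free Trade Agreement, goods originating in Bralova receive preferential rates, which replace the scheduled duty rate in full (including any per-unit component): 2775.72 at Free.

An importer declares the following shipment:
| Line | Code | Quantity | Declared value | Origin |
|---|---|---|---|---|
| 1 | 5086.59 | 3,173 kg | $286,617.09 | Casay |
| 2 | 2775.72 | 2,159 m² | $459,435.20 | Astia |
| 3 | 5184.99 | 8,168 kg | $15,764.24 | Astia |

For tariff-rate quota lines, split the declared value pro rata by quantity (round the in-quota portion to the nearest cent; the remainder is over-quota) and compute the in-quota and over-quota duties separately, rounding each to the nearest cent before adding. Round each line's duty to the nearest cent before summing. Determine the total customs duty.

Line 1 (5086.59, Casay, 3,173 kg, $286,617.09):
Base rate for 5086.59 is 32%.
Duty = $286,617.09 × 32% = $91,717.47.
Line 2 (2775.72, Astia, 2,159 m², $459,435.20):
Base rate for 2775.72 is 1% + $1.17/m².
2775.72 has an FTA preferential rate, but origin Astia is not Bralova; base rate stands.
Duty = $459,435.20 × 1% + 2,159 × $1.17 = $7,120.38.
Line 3 (5184.99, Astia, 8,168 kg, $15,764.24):
Code 5184.99 is under a tariff-rate quota (threshold 2,858 kg). In-quota: 2,858 kg at 2.5%; over-quota: 5,310 kg at 8.5%.
Pro-rata value split: in-quota = $15,764.24 × 2,858/8,168 = $5,515.94; over-quota = $15,764.24 − $5,515.94 = $10,248.30.
In-quota duty = $5,515.94 × 2.5% = $137.90. Over-quota duty = $10,248.30 × 8.5% = $871.11.
Line duty = $137.90 + $871.11 = $1,009.01.
Total = $91,717.47 + $7,120.38 + $1,009.01 = $99,846.86.

$99,846.86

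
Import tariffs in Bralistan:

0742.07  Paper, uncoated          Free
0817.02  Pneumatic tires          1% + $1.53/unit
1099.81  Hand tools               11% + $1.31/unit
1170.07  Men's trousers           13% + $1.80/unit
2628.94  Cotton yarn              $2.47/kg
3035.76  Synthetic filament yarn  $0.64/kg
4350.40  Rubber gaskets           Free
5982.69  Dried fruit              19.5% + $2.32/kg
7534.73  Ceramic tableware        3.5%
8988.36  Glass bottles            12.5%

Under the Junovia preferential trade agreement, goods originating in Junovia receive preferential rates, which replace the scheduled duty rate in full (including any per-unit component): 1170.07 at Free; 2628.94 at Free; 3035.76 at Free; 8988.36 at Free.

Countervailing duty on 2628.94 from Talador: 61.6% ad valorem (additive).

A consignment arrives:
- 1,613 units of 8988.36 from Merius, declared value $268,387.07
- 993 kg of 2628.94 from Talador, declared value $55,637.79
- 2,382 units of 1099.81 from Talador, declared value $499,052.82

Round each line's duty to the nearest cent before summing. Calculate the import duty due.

Line 1 (8988.36, Merius, 1,613 units, $268,387.07):
Base rate for 8988.36 is 12.5%.
8988.36 has an FTA preferential rate, but origin Merius is not Junovia; base rate stands.
Duty = $268,387.07 × 12.5% = $33,548.38.
Line 2 (2628.94, Talador, 993 kg, $55,637.79):
Base rate for 2628.94 is $2.47/kg.
2628.94 has an FTA preferential rate, but origin Talador is not Junovia; base rate stands.
Additional duty on 2628.94 from Talador: +61.6% ad valorem. Applied ad valorem rate = 61.6%.
Duty = $55,637.79 × 61.6% + 993 × $2.47 = $36,725.59.
Line 3 (1099.81, Talador, 2,382 units, $499,052.82):
Base rate for 1099.81 is 11% + $1.31/unit.
Duty = $499,052.82 × 11% + 2,382 × $1.31 = $58,016.23.
Total = $33,548.38 + $36,725.59 + $58,016.23 = $128,290.20.

$128,290.20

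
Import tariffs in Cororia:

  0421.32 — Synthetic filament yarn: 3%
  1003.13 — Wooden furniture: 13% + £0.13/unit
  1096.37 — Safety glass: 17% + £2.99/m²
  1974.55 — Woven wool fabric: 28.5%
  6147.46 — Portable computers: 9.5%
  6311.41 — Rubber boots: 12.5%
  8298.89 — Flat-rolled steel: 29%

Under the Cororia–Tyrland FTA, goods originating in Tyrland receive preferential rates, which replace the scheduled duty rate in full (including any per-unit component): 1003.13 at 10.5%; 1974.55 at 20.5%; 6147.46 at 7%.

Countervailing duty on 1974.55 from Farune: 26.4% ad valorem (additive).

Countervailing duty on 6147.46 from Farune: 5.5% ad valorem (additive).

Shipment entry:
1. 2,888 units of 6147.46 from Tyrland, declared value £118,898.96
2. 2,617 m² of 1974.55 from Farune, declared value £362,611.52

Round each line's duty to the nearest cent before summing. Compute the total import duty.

Line 1 (6147.46, Tyrland, 2,888 units, £118,898.96):
Base rate for 6147.46 is 9.5%.
Origin Tyrland qualifies under the Cororia–Tyrland agreement and 6147.46 is covered: preferential rate 7% applies instead.
The additional-duty order on 6147.46 targets Farune, not Tyrland; it does not apply.
Duty = £118,898.96 × 7% = £8,322.93.
Line 2 (1974.55, Farune, 2,617 m², £362,611.52):
Base rate for 1974.55 is 28.5%.
1974.55 has an FTA preferential rate, but origin Farune is not Tyrland; base rate stands.
Additional duty on 1974.55 from Farune: +26.4%. Applied ad valorem rate: 28.5% + 26.4% = 54.9%.
Duty = £362,611.52 × 54.9% = £199,073.72.
Total = £8,322.93 + £199,073.72 = £207,396.65.

£207,396.65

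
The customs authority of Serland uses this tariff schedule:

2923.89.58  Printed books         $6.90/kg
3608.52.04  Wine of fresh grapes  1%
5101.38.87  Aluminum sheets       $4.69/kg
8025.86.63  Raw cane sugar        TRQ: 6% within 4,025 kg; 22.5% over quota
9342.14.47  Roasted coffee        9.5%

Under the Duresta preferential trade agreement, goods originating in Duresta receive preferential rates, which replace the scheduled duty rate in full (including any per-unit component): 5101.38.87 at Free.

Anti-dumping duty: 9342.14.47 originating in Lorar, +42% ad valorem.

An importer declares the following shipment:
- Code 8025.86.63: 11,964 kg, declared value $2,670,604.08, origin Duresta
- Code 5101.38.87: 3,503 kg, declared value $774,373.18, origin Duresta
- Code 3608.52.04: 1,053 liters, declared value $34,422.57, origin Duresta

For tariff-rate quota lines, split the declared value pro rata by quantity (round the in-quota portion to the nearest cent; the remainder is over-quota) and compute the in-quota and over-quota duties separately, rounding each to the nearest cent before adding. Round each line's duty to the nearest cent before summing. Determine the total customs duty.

$452,984.17

Line 1 (8025.86.63, Duresta, 11,964 kg, $2,670,604.08):
Code 8025.86.63 is under a tariff-rate quota (threshold 4,025 kg). In-quota: 4,025 kg at 6%; over-quota: 7,939 kg at 22.5%.
Pro-rata value split: in-quota = $2,670,604.08 × 4,025/11,964 = $898,460.50; over-quota = $2,670,604.08 − $898,460.50 = $1,772,143.58.
In-quota duty = $898,460.50 × 6% = $53,907.63. Over-quota duty = $1,772,143.58 × 22.5% = $398,732.31.
Line duty = $53,907.63 + $398,732.31 = $452,639.94.
Line 2 (5101.38.87, Duresta, 3,503 kg, $774,373.18):
Base rate for 5101.38.87 is $4.69/kg.
Origin Duresta qualifies under the Serland–Duresta agreement and 5101.38.87 is covered: preferential rate Free applies instead.
Duty = $774,373.18 × 0% = $0.00.
Line 3 (3608.52.04, Duresta, 1,053 liters, $34,422.57):
Base rate for 3608.52.04 is 1%.
Origin Duresta is the FTA partner but 3608.52.04 is not on the preference list; base rate stands.
Duty = $34,422.57 × 1% = $344.23.
Total = $452,639.94 + $0.00 + $344.23 = $452,984.17.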